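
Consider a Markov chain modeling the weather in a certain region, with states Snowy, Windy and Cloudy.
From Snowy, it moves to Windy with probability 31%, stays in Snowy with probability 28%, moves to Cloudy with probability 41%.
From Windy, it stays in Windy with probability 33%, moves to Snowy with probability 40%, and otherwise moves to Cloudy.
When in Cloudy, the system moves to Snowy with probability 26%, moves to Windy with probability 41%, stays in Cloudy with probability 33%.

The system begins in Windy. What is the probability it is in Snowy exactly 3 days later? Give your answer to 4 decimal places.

Propagate the distribution vector 3 days from Windy.
After 0 days: (0.0000, 1.0000, 0.0000)
After 1 day: (0.4000, 0.3300, 0.2700)
After 2 days: (0.3142, 0.3436, 0.3422)
After 3 days: (0.3144, 0.3511, 0.3345)
P(in Snowy after 3 days) = 0.3144

0.3144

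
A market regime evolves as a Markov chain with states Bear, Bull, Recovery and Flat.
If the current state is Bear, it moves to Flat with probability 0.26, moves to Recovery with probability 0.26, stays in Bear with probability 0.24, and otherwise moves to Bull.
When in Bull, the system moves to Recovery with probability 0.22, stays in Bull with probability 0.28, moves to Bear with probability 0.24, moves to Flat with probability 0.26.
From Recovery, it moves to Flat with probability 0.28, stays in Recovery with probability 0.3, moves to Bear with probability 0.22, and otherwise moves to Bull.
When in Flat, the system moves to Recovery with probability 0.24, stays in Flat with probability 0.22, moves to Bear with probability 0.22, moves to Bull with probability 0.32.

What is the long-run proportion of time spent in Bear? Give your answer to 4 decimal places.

0.2298

Let the stationary distribution be π with π = πP and π_1 + π_2 + π_3 + π_4 = 1.
π_1 = 0.24·π_1 + 0.24·π_2 + 0.22·π_3 + 0.22·π_4
π_2 = 0.24·π_1 + 0.28·π_2 + 0.2·π_3 + 0.32·π_4
π_3 = 0.26·π_1 + 0.22·π_2 + 0.3·π_3 + 0.24·π_4
Solving with the normalization constraint gives π = (0.2298, 0.2606, 0.2547, 0.2549).
So the stationary probability of Bear is 0.2298.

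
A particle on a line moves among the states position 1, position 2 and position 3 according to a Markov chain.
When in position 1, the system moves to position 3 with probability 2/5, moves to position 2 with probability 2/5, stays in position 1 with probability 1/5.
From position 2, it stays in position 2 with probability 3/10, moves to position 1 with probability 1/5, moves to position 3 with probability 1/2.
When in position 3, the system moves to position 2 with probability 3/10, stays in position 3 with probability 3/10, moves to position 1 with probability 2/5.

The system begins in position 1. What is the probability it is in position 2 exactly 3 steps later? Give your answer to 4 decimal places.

Propagate the distribution vector 3 steps from position 1.
After 0 steps: (1.0000, 0.0000, 0.0000)
After 1 step: (0.2000, 0.4000, 0.4000)
After 2 steps: (0.2800, 0.3200, 0.4000)
After 3 steps: (0.2800, 0.3280, 0.3920)
P(in position 2 after 3 steps) = 0.3280

0.3280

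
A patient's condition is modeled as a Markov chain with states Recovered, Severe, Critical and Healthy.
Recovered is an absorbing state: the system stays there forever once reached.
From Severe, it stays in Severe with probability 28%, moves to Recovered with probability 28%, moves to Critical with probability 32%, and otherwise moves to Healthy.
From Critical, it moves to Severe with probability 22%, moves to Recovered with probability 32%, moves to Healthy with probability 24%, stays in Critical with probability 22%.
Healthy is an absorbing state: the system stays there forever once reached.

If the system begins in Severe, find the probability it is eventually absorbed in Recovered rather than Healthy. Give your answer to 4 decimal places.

0.6531

Let h(s) be the probability of absorption at Recovered starting from transient state s. Then h(Recovered) = 1 and h(Healthy) = 0. By first-step analysis:
h(Severe) = 0.28·1 + 0.28·h(Severe) + 0.32·h(Critical) + 0.12·0
h(Critical) = 0.32·1 + 0.22·h(Severe) + 0.22·h(Critical) + 0.24·0
Solving: h(Severe) = 0.6531, h(Critical) = 0.5945.
Starting from Severe, the probability is 0.6531.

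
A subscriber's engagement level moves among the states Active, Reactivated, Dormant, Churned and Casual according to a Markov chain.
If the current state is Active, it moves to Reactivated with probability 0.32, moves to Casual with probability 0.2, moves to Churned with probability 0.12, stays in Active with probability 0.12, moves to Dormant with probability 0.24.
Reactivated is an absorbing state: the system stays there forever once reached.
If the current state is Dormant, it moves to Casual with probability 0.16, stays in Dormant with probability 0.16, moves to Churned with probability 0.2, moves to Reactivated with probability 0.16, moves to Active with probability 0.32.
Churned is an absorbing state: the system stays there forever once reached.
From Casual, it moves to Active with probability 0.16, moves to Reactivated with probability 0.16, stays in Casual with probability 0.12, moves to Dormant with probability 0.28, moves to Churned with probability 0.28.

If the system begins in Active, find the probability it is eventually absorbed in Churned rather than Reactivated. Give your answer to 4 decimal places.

0.3950

Let h(s) be the probability of absorption at Churned starting from transient state s. Then h(Churned) = 1 and h(Reactivated) = 0. By first-step analysis:
h(Active) = 0.12·h(Active) + 0.32·0 + 0.24·h(Dormant) + 0.12·1 + 0.2·h(Casual)
h(Dormant) = 0.32·h(Active) + 0.16·0 + 0.16·h(Dormant) + 0.2·1 + 0.16·h(Casual)
h(Casual) = 0.16·h(Active) + 0.16·0 + 0.28·h(Dormant) + 0.28·1 + 0.12·h(Casual)
Solving: h(Active) = 0.3950, h(Dormant) = 0.4927, h(Casual) = 0.5468.
Starting from Active, the probability is 0.3950.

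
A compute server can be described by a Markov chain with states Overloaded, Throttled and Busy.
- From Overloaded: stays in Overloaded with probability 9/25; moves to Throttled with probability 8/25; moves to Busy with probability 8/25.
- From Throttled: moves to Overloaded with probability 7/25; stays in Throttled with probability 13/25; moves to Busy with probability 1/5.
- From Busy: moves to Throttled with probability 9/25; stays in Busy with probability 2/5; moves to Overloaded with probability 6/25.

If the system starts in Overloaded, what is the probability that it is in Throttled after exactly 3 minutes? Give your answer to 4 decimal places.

0.4116

Propagate the distribution vector 3 minutes from Overloaded.
After 0 minutes: (1.0000, 0.0000, 0.0000)
After 1 minute: (0.3600, 0.3200, 0.3200)
After 2 minutes: (0.2960, 0.3968, 0.3072)
After 3 minutes: (0.2914, 0.4116, 0.2970)
P(in Throttled after 3 minutes) = 0.4116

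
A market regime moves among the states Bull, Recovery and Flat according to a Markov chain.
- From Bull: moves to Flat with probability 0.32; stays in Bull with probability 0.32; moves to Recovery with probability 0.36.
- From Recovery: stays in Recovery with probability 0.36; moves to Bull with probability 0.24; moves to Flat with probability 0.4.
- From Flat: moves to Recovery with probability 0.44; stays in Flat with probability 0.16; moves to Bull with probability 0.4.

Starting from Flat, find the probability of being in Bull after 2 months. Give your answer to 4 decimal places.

0.2976

Sum over the intermediate state after 1 month:
P = P(Flat→Bull)·P(Bull→Bull) + P(Flat→Recovery)·P(Recovery→Bull) + P(Flat→Flat)·P(Flat→Bull)
  = 0.4×0.32 + 0.44×0.24 + 0.16×0.4
  = 0.1280 + 0.1056 + 0.0640 = 0.2976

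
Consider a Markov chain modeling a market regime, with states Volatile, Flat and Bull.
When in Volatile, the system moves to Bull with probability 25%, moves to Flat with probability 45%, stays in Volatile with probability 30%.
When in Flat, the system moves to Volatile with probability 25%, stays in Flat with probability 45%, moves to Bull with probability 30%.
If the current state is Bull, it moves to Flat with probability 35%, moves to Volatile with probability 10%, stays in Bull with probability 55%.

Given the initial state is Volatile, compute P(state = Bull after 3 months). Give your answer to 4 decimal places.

Propagate the distribution vector 3 months from Volatile.
After 0 months: (1.0000, 0.0000, 0.0000)
After 1 month: (0.3000, 0.4500, 0.2500)
After 2 months: (0.2275, 0.4250, 0.3475)
After 3 months: (0.2093, 0.4153, 0.3755)
P(in Bull after 3 months) = 0.3755

0.3755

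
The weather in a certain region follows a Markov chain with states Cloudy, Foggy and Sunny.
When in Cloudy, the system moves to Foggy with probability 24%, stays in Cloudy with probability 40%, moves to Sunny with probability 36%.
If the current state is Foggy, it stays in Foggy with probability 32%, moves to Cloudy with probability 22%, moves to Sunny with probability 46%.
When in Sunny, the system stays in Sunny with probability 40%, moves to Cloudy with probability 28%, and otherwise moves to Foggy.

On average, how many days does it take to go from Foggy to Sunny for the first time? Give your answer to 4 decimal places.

2.3086

Let t(s) be the expected number of days to first reach Sunny from state s, with t(Sunny) = 0. Conditioning on the first day:
t(Cloudy) = 1 + 0.4·t(Cloudy) + 0.24·t(Foggy)
t(Foggy) = 1 + 0.22·t(Cloudy) + 0.32·t(Foggy)
Solving: t(Cloudy) = 2.5901, t(Foggy) = 2.3086.
Expected days from Foggy to Sunny: 2.3086.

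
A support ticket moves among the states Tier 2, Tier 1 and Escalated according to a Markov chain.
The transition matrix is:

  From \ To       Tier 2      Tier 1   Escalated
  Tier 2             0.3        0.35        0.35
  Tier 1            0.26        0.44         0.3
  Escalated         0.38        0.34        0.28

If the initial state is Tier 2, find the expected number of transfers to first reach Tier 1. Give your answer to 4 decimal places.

2.8841

Let t(s) be the expected number of transfers to first reach Tier 1 from state s, with t(Tier 1) = 0. Conditioning on the first transfer:
t(Tier 2) = 1 + 0.3·t(Tier 2) + 0.35·t(Escalated)
t(Escalated) = 1 + 0.38·t(Tier 2) + 0.28·t(Escalated)
Solving: t(Tier 2) = 2.8841, t(Escalated) = 2.9111.
Expected transfers from Tier 2 to Tier 1: 2.8841.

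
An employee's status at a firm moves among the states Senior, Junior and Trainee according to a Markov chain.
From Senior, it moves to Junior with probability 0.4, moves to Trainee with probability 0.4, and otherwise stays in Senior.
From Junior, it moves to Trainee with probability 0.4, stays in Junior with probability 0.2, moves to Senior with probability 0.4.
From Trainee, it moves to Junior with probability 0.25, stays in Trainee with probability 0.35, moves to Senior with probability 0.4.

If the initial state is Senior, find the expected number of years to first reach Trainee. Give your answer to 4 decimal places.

2.5000

Let t(s) be the expected number of years to first reach Trainee from state s, with t(Trainee) = 0. Conditioning on the first year:
t(Senior) = 1 + 0.2·t(Senior) + 0.4·t(Junior)
t(Junior) = 1 + 0.4·t(Senior) + 0.2·t(Junior)
Solving: t(Senior) = 2.5000, t(Junior) = 2.5000.
Expected years from Senior to Trainee: 2.5000.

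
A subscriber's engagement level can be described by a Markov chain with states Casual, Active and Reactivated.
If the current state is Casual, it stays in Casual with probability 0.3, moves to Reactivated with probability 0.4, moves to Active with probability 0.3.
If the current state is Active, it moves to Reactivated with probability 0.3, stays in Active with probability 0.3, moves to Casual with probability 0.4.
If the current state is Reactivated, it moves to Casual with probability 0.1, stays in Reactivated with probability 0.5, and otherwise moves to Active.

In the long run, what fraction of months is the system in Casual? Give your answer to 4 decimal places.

0.2527

Let the stationary distribution be π with π = πP and π_1 + π_2 + π_3 = 1.
π_1 = 0.3·π_1 + 0.4·π_2 + 0.1·π_3
π_2 = 0.3·π_1 + 0.3·π_2 + 0.4·π_3
Solving with the normalization constraint gives π = (0.2527, 0.3407, 0.4066).
So the stationary probability of Casual is 0.2527.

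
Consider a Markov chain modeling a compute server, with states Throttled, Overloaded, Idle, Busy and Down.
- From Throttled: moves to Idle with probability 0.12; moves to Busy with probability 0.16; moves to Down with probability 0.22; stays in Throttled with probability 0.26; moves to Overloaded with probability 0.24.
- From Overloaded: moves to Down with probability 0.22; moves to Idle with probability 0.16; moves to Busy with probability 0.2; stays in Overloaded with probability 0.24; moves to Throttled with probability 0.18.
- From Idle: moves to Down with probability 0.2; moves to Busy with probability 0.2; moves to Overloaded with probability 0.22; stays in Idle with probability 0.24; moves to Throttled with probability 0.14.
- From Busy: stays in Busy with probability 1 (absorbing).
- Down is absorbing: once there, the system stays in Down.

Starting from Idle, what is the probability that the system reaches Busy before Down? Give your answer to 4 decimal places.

Let h(s) be the probability of absorption at Busy starting from transient state s. Then h(Busy) = 1 and h(Down) = 0. By first-step analysis:
h(Throttled) = 0.26·h(Throttled) + 0.24·h(Overloaded) + 0.12·h(Idle) + 0.16·1 + 0.22·0
h(Overloaded) = 0.18·h(Throttled) + 0.24·h(Overloaded) + 0.16·h(Idle) + 0.2·1 + 0.22·0
h(Idle) = 0.14·h(Throttled) + 0.22·h(Overloaded) + 0.24·h(Idle) + 0.2·1 + 0.2·0
Solving: h(Throttled) = 0.4469, h(Overloaded) = 0.4704, h(Idle) = 0.4816.
Starting from Idle, the probability is 0.4816.

0.4816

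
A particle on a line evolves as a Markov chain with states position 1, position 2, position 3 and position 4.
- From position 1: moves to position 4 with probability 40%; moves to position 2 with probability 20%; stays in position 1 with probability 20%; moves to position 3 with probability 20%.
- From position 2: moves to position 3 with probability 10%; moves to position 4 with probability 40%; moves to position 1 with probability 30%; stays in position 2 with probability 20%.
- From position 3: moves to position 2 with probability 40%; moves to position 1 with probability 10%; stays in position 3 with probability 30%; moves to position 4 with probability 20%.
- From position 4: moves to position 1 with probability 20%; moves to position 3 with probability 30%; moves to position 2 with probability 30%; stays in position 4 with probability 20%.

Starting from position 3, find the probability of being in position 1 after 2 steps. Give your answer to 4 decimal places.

Propagate the distribution vector 2 steps from position 3.
After 0 steps: (0.0000, 0.0000, 1.0000, 0.0000)
After 1 step: (0.1000, 0.4000, 0.3000, 0.2000)
After 2 steps: (0.2100, 0.2800, 0.2100, 0.3000)
P(in position 1 after 2 steps) = 0.2100

0.2100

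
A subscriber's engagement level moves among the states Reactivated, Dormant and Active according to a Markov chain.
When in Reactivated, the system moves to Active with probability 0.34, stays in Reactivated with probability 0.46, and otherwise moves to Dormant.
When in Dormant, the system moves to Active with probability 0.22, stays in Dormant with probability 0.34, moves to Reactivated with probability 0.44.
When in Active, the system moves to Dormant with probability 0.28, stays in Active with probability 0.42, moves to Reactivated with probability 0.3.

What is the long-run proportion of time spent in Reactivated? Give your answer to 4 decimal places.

Let the stationary distribution be π with π = πP and π_1 + π_2 + π_3 = 1.
π_1 = 0.46·π_1 + 0.44·π_2 + 0.3·π_3
π_2 = 0.2·π_1 + 0.34·π_2 + 0.28·π_3
Solving with the normalization constraint gives π = (0.4011, 0.2637, 0.3352).
So the stationary probability of Reactivated is 0.4011.

0.4011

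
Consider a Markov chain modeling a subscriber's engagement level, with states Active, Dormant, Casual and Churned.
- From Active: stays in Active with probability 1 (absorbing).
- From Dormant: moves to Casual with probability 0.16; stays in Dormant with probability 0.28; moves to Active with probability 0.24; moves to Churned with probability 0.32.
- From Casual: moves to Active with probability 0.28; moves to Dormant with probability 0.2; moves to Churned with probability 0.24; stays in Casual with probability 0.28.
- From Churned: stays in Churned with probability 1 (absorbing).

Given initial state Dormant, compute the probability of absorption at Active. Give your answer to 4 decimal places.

Let h(s) be the probability of absorption at Active starting from transient state s. Then h(Active) = 1 and h(Churned) = 0. By first-step analysis:
h(Dormant) = 0.24·1 + 0.28·h(Dormant) + 0.16·h(Casual) + 0.32·0
h(Casual) = 0.28·1 + 0.2·h(Dormant) + 0.28·h(Casual) + 0.24·0
Solving: h(Dormant) = 0.4474, h(Casual) = 0.5132.
Starting from Dormant, the probability is 0.4474.

0.4474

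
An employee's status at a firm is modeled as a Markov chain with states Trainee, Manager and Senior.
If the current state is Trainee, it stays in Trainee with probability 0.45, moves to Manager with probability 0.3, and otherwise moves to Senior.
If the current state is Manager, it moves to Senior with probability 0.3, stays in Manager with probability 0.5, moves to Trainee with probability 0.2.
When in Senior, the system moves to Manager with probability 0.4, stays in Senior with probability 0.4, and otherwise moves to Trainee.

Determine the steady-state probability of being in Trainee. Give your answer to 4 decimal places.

Let the stationary distribution be π with π = πP and π_1 + π_2 + π_3 = 1.
π_1 = 0.45·π_1 + 0.2·π_2 + 0.2·π_3
π_2 = 0.3·π_1 + 0.5·π_2 + 0.4·π_3
Solving with the normalization constraint gives π = (0.2667, 0.4148, 0.3185).
So the stationary probability of Trainee is 0.2667.

0.2667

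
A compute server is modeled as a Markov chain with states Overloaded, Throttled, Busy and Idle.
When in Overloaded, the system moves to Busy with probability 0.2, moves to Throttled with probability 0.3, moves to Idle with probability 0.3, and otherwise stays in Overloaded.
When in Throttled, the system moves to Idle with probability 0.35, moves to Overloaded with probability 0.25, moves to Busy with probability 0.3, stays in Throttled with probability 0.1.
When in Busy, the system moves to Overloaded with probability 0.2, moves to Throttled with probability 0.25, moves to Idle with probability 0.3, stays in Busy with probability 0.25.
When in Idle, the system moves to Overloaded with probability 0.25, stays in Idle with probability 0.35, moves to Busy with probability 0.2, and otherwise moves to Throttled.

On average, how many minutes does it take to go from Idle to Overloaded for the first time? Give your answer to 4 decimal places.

Let t(s) be the expected number of minutes to first reach Overloaded from state s, with t(Overloaded) = 0. Conditioning on the first minute:
t(Throttled) = 1 + 0.1·t(Throttled) + 0.3·t(Busy) + 0.35·t(Idle)
t(Busy) = 1 + 0.25·t(Throttled) + 0.25·t(Busy) + 0.3·t(Idle)
t(Idle) = 1 + 0.2·t(Throttled) + 0.2·t(Busy) + 0.35·t(Idle)
Solving: t(Throttled) = 4.2137, t(Busy) = 4.4153, t(Idle) = 4.1935.
Expected minutes from Idle to Overloaded: 4.1935.

4.1935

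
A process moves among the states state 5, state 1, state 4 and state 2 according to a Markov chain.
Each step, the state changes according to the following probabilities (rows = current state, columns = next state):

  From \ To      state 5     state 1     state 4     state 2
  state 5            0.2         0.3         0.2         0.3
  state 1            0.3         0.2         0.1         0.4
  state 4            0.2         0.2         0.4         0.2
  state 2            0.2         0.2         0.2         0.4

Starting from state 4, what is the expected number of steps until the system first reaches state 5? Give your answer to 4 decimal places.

Let t(s) be the expected number of steps to first reach state 5 from state s, with t(state 5) = 0. Conditioning on the first step:
t(state 1) = 1 + 0.2·t(state 1) + 0.1·t(state 4) + 0.4·t(state 2)
t(state 4) = 1 + 0.2·t(state 1) + 0.4·t(state 4) + 0.2·t(state 2)
t(state 2) = 1 + 0.2·t(state 1) + 0.2·t(state 4) + 0.4·t(state 2)
Solving: t(state 1) = 4.0909, t(state 4) = 4.5455, t(state 2) = 4.5455.
Expected steps from state 4 to state 5: 4.5455.

4.5455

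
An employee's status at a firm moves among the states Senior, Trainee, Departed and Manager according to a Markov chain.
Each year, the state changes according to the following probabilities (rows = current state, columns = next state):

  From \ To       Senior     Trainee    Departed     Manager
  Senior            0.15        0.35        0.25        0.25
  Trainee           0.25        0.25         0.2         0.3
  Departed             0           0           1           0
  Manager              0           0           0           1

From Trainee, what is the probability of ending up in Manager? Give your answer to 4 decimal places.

Let h(s) be the probability of absorption at Manager starting from transient state s. Then h(Manager) = 1 and h(Departed) = 0. By first-step analysis:
h(Senior) = 0.15·h(Senior) + 0.35·h(Trainee) + 0.25·0 + 0.25·1
h(Trainee) = 0.25·h(Senior) + 0.25·h(Trainee) + 0.2·0 + 0.3·1
Solving: h(Senior) = 0.5318, h(Trainee) = 0.5773.
Starting from Trainee, the probability is 0.5773.

0.5773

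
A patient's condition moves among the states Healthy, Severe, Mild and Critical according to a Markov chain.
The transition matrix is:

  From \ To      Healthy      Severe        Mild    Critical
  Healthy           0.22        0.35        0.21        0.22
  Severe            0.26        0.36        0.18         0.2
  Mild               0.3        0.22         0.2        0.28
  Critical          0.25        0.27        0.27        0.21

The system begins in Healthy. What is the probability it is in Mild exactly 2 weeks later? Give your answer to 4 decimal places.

Propagate the distribution vector 2 weeks from Healthy.
After 0 weeks: (1.0000, 0.0000, 0.0000, 0.0000)
After 1 week: (0.2200, 0.3500, 0.2100, 0.2200)
After 2 weeks: (0.2574, 0.3086, 0.2106, 0.2234)
P(in Mild after 2 weeks) = 0.2106

0.2106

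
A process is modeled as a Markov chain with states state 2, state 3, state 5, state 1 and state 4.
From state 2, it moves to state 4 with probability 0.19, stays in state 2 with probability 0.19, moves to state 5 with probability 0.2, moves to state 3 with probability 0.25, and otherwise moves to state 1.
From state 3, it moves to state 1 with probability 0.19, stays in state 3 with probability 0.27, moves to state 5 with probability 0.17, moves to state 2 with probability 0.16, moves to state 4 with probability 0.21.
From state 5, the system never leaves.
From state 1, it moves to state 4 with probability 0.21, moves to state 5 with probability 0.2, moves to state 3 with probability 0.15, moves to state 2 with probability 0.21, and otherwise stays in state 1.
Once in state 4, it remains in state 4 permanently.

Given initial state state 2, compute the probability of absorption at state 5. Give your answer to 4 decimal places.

0.4929

Let h(s) be the probability of absorption at state 5 starting from transient state s. Then h(state 5) = 1 and h(state 4) = 0. By first-step analysis:
h(state 2) = 0.19·h(state 2) + 0.25·h(state 3) + 0.2·1 + 0.17·h(state 1) + 0.19·0
h(state 3) = 0.16·h(state 2) + 0.27·h(state 3) + 0.17·1 + 0.19·h(state 1) + 0.21·0
h(state 1) = 0.21·h(state 2) + 0.15·h(state 3) + 0.2·1 + 0.23·h(state 1) + 0.21·0
Solving: h(state 2) = 0.4929, h(state 3) = 0.4672, h(state 1) = 0.4852.
Starting from state 2, the probability is 0.4929.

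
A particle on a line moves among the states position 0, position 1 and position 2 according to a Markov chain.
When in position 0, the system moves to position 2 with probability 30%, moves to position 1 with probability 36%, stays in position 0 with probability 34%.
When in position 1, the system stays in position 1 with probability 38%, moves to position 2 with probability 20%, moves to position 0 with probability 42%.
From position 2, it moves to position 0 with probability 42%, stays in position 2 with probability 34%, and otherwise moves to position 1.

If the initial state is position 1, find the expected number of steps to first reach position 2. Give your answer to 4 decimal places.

Let t(s) be the expected number of steps to first reach position 2 from state s, with t(position 2) = 0. Conditioning on the first step:
t(position 0) = 1 + 0.34·t(position 0) + 0.36·t(position 1)
t(position 1) = 1 + 0.42·t(position 0) + 0.38·t(position 1)
Solving: t(position 0) = 3.7984, t(position 1) = 4.1860.
Expected steps from position 1 to position 2: 4.1860.

4.1860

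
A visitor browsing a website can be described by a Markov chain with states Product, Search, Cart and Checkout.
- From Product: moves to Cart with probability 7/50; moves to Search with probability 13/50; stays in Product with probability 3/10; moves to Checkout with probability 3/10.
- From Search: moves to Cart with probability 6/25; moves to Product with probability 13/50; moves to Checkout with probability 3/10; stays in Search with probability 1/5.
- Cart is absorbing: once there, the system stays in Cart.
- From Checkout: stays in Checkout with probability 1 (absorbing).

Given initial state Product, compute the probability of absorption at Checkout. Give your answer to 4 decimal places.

Let h(s) be the probability of absorption at Checkout starting from transient state s. Then h(Checkout) = 1 and h(Cart) = 0. By first-step analysis:
h(Product) = 0.3·h(Product) + 0.26·h(Search) + 0.14·0 + 0.3·1
h(Search) = 0.26·h(Product) + 0.2·h(Search) + 0.24·0 + 0.3·1
Solving: h(Product) = 0.6458, h(Search) = 0.5849.
Starting from Product, the probability is 0.6458.

0.6458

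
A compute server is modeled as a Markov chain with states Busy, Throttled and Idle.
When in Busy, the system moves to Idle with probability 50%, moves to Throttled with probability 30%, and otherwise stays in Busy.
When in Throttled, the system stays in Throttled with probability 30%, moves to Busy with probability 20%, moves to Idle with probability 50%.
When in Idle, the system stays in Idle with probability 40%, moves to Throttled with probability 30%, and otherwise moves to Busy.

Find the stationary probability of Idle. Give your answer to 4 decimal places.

0.4545

Let the stationary distribution be π with π = πP and π_1 + π_2 + π_3 = 1.
π_1 = 0.2·π_1 + 0.2·π_2 + 0.3·π_3
π_2 = 0.3·π_1 + 0.3·π_2 + 0.3·π_3
Solving with the normalization constraint gives π = (0.2455, 0.3000, 0.4545).
So the stationary probability of Idle is 0.4545.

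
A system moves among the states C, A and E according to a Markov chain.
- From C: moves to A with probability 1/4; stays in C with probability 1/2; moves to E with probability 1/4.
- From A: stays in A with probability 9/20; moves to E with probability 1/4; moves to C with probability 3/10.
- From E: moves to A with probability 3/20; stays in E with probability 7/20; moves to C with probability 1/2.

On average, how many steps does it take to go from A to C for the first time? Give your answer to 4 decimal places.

2.8125

Let t(s) be the expected number of steps to first reach C from state s, with t(C) = 0. Conditioning on the first step:
t(A) = 1 + 0.45·t(A) + 0.25·t(E)
t(E) = 1 + 0.15·t(A) + 0.35·t(E)
Solving: t(A) = 2.8125, t(E) = 2.1875.
Expected steps from A to C: 2.8125.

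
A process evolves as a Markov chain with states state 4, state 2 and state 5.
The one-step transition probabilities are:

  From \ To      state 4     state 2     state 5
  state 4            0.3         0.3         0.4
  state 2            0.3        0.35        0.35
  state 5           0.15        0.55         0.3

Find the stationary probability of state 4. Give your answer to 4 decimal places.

Let the stationary distribution be π with π = πP and π_1 + π_2 + π_3 = 1.
π_1 = 0.3·π_1 + 0.3·π_2 + 0.15·π_3
π_2 = 0.3·π_1 + 0.35·π_2 + 0.55·π_3
Solving with the normalization constraint gives π = (0.2482, 0.4066, 0.3452).
So the stationary probability of state 4 is 0.2482.

0.2482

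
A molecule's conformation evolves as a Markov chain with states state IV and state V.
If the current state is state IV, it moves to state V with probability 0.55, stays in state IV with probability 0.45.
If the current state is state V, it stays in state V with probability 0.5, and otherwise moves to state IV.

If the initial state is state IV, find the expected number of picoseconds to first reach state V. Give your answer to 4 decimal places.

1.8182

Let t(s) be the expected number of picoseconds to first reach state V from state s, with t(state V) = 0. Conditioning on the first picosecond:
t(state IV) = 1 + 0.45·t(state IV)
Solving: t(state IV) = 1.8182.
Expected picoseconds from state IV to state V: 1.8182.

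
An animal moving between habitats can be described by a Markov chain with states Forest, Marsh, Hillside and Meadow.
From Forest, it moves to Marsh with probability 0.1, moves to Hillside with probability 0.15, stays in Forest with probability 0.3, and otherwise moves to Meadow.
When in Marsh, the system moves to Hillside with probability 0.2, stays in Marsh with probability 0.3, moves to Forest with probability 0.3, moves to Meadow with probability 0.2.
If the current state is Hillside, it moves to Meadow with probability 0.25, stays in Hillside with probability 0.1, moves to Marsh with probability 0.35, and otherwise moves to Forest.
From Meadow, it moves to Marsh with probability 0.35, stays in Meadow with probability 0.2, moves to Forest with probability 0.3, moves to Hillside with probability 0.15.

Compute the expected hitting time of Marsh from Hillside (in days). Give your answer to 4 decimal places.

Let t(s) be the expected number of days to first reach Marsh from state s, with t(Marsh) = 0. Conditioning on the first day:
t(Forest) = 1 + 0.3·t(Forest) + 0.15·t(Hillside) + 0.45·t(Meadow)
t(Hillside) = 1 + 0.3·t(Forest) + 0.1·t(Hillside) + 0.25·t(Meadow)
t(Meadow) = 1 + 0.3·t(Forest) + 0.15·t(Hillside) + 0.2·t(Meadow)
Solving: t(Forest) = 4.5455, t(Hillside) = 3.6364, t(Meadow) = 3.6364.
Expected days from Hillside to Marsh: 3.6364.

3.6364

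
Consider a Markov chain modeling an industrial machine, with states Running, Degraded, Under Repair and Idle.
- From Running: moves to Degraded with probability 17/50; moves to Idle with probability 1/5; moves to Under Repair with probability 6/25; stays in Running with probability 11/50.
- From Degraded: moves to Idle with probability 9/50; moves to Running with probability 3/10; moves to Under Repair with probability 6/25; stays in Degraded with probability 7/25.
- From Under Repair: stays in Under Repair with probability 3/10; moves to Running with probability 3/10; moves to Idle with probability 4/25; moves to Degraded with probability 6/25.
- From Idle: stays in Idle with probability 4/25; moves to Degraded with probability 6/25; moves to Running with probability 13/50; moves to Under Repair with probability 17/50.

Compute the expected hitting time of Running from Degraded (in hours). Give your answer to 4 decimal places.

3.4112

Let t(s) be the expected number of hours to first reach Running from state s, with t(Running) = 0. Conditioning on the first hour:
t(Degraded) = 1 + 0.28·t(Degraded) + 0.24·t(Under Repair) + 0.18·t(Idle)
t(Under Repair) = 1 + 0.24·t(Degraded) + 0.3·t(Under Repair) + 0.16·t(Idle)
t(Idle) = 1 + 0.24·t(Degraded) + 0.34·t(Under Repair) + 0.16·t(Idle)
Solving: t(Degraded) = 3.4112, t(Under Repair) = 3.4083, t(Idle) = 3.5446.
Expected hours from Degraded to Running: 3.4112.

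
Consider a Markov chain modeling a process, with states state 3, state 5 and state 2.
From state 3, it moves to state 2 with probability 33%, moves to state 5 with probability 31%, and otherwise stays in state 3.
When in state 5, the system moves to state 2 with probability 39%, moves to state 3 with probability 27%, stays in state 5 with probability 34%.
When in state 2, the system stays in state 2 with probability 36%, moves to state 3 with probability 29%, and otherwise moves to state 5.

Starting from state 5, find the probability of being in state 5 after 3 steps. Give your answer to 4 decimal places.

Propagate the distribution vector 3 steps from state 5.
After 0 steps: (0.0000, 1.0000, 0.0000)
After 1 step: (0.2700, 0.3400, 0.3900)
After 2 steps: (0.3021, 0.3358, 0.3621)
After 3 steps: (0.3044, 0.3346, 0.3610)
P(in state 5 after 3 steps) = 0.3346

0.3346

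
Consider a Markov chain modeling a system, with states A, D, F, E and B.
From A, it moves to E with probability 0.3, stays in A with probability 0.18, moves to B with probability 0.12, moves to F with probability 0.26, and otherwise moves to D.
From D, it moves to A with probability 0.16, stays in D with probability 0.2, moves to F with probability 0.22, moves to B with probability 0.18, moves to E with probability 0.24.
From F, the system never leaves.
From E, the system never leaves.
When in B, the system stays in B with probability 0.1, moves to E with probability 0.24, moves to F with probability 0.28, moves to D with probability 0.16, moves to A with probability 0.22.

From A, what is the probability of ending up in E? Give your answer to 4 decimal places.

Let h(s) be the probability of absorption at E starting from transient state s. Then h(E) = 1 and h(F) = 0. By first-step analysis:
h(A) = 0.18·h(A) + 0.14·h(D) + 0.26·0 + 0.3·1 + 0.12·h(B)
h(D) = 0.16·h(A) + 0.2·h(D) + 0.22·0 + 0.24·1 + 0.18·h(B)
h(B) = 0.22·h(A) + 0.16·h(D) + 0.28·0 + 0.24·1 + 0.1·h(B)
Solving: h(A) = 0.5249, h(D) = 0.5144, h(B) = 0.4864.
Starting from A, the probability is 0.5249.

0.5249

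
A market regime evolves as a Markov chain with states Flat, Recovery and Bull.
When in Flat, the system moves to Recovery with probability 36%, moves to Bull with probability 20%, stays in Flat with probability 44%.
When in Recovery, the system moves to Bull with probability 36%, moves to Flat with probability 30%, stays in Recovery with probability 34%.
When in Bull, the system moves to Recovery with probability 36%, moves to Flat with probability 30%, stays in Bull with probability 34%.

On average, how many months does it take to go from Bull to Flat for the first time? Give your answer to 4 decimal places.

3.3333

Let t(s) be the expected number of months to first reach Flat from state s, with t(Flat) = 0. Conditioning on the first month:
t(Recovery) = 1 + 0.34·t(Recovery) + 0.36·t(Bull)
t(Bull) = 1 + 0.36·t(Recovery) + 0.34·t(Bull)
Solving: t(Recovery) = 3.3333, t(Bull) = 3.3333.
Expected months from Bull to Flat: 3.3333.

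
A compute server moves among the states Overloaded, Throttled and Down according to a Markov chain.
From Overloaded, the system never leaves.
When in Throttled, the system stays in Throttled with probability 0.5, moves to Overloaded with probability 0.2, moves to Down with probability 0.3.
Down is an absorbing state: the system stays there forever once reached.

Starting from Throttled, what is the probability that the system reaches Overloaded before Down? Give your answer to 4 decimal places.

0.4000

Let h(s) be the probability of absorption at Overloaded starting from transient state s. Then h(Overloaded) = 1 and h(Down) = 0. By first-step analysis:
h(Throttled) = 0.2·1 + 0.5·h(Throttled) + 0.3·0
Solving: h(Throttled) = 0.4000.
Starting from Throttled, the probability is 0.4000.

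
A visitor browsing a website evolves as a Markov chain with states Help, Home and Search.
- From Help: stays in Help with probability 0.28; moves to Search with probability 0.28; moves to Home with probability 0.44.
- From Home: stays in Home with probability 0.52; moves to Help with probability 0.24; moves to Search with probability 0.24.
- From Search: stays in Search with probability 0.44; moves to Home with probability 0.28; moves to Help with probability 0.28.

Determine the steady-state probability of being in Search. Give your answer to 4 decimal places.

0.3132

Let the stationary distribution be π with π = πP and π_1 + π_2 + π_3 = 1.
π_1 = 0.28·π_1 + 0.24·π_2 + 0.28·π_3
π_2 = 0.44·π_1 + 0.52·π_2 + 0.28·π_3
Solving with the normalization constraint gives π = (0.2630, 0.4238, 0.3132).
So the stationary probability of Search is 0.3132.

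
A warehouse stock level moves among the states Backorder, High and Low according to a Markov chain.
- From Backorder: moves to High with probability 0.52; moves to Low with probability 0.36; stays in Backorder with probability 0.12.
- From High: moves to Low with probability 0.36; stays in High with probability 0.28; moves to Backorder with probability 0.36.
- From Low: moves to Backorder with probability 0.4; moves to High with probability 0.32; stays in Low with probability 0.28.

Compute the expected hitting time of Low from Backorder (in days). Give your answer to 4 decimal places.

2.7778

Let t(s) be the expected number of days to first reach Low from state s, with t(Low) = 0. Conditioning on the first day:
t(Backorder) = 1 + 0.12·t(Backorder) + 0.52·t(High)
t(High) = 1 + 0.36·t(Backorder) + 0.28·t(High)
Solving: t(Backorder) = 2.7778, t(High) = 2.7778.
Expected days from Backorder to Low: 2.7778.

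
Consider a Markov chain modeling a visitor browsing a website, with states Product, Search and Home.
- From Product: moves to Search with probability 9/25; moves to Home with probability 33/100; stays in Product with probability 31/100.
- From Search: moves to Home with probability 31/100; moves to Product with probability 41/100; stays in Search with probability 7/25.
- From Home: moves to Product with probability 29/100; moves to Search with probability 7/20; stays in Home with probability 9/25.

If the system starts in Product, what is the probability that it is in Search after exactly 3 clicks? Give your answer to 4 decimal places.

Propagate the distribution vector 3 clicks from Product.
After 0 clicks: (1.0000, 0.0000, 0.0000)
After 1 click: (0.3100, 0.3600, 0.3300)
After 2 clicks: (0.3394, 0.3279, 0.3327)
After 3 clicks: (0.3361, 0.3304, 0.3334)
P(in Search after 3 clicks) = 0.3304

0.3304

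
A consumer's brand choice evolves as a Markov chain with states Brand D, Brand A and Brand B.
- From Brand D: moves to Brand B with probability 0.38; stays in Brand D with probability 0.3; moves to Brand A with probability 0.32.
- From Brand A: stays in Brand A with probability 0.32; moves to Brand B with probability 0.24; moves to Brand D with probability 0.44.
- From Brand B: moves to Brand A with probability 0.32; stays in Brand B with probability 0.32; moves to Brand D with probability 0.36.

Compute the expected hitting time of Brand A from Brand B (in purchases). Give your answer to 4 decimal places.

Let t(s) be the expected number of purchases to first reach Brand A from state s, with t(Brand A) = 0. Conditioning on the first purchase:
t(Brand D) = 1 + 0.3·t(Brand D) + 0.38·t(Brand B)
t(Brand B) = 1 + 0.36·t(Brand D) + 0.32·t(Brand B)
Solving: t(Brand D) = 3.1250, t(Brand B) = 3.1250.
Expected purchases from Brand B to Brand A: 3.1250.

3.1250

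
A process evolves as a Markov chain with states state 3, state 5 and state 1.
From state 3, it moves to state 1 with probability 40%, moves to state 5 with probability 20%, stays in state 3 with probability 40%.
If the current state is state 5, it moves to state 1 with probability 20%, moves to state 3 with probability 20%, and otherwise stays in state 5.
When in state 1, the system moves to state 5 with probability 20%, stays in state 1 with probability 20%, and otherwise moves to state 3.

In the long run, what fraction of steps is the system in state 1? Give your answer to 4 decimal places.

0.2778

Let the stationary distribution be π with π = πP and π_1 + π_2 + π_3 = 1.
π_1 = 0.4·π_1 + 0.2·π_2 + 0.6·π_3
π_2 = 0.2·π_1 + 0.6·π_2 + 0.2·π_3
Solving with the normalization constraint gives π = (0.3889, 0.3333, 0.2778).
So the stationary probability of state 1 is 0.2778.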